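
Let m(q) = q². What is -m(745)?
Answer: -555025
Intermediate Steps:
-m(745) = -1*745² = -1*555025 = -555025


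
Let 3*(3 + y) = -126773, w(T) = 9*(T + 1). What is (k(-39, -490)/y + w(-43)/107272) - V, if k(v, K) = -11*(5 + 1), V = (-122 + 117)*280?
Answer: 4760048875465/3400039676 ≈ 1400.0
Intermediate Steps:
V = -1400 (V = -5*280 = -1400)
k(v, K) = -66 (k(v, K) = -11*6 = -66)
w(T) = 9 + 9*T (w(T) = 9*(1 + T) = 9 + 9*T)
y = -126782/3 (y = -3 + (⅓)*(-126773) = -3 - 126773/3 = -126782/3 ≈ -42261.)
(k(-39, -490)/y + w(-43)/107272) - V = (-66/(-126782/3) + (9 + 9*(-43))/107272) - 1*(-1400) = (-66*(-3/126782) + (9 - 387)*(1/107272)) + 1400 = (99/63391 - 378*1/107272) + 1400 = (99/63391 - 189/53636) + 1400 = -6670935/3400039676 + 1400 = 4760048875465/3400039676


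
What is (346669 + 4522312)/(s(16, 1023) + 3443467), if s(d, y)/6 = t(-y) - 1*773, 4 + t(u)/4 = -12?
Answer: 4868981/3438445 ≈ 1.4160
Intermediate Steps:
t(u) = -64 (t(u) = -16 + 4*(-12) = -16 - 48 = -64)
s(d, y) = -5022 (s(d, y) = 6*(-64 - 1*773) = 6*(-64 - 773) = 6*(-837) = -5022)
(346669 + 4522312)/(s(16, 1023) + 3443467) = (346669 + 4522312)/(-5022 + 3443467) = 4868981/3438445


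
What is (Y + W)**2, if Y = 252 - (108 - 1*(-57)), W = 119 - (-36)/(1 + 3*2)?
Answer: 2184484/49 ≈ 44581.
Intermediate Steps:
W = 869/7 (W = 119 - (-36)/(1 + 6) = 119 - (-36)/7 = 119 - 1*(-36/7) = 119 + 36/7 = 869/7 ≈ 124.14)
Y = 87 (Y = 252 - (108 + 57) = 252 - 1*165 = 252 - 165 = 87)
(Y + W)**2 = (87 + 869/7)**2 = (1478/7)**2 = 2184484/49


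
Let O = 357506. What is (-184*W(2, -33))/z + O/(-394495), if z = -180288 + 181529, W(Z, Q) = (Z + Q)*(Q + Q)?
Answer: -148956830626/489568295 ≈ -304.26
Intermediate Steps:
W(Z, Q) = 2*Q*(Q + Z) (W(Z, Q) = (Q + Z)*(2*Q) = 2*Q*(Q + Z))
z = 1241
(-184*W(2, -33))/z + O/(-394495) = -368*(-33)*(-33 + 2)/1241 + 357506/(-394495) = -368*(-33)*(-31)*(1/1241) + 357506*(-1/394495) = -184*2046*(1/1241) - 357506/394495 = -376464*1/1241 - 357506/394495 = -376464/1241 - 357506/394495 = -148956830626/489568295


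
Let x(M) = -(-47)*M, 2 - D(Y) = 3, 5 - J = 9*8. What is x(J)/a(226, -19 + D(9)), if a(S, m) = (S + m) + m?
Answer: -3149/186 ≈ -16.930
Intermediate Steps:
J = -67 (J = 5 - 9*8 = 5 - 1*72 = 5 - 72 = -67)
D(Y) = -1 (D(Y) = 2 - 1*3 = 2 - 3 = -1)
a(S, m) = S + 2*m
x(M) = 47*M
x(J)/a(226, -19 + D(9)) = (47*(-67))/(226 + 2*(-19 - 1)) = -3149/(226 + 2*(-20)) = -3149/(226 - 40) = -3149/186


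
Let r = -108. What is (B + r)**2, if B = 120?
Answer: 144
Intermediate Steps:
(B + r)**2 = (120 - 108)**2 = 12**2 = 144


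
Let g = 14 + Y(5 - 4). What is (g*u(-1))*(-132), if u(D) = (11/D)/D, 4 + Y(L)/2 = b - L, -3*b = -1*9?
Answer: -14520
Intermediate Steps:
b = 3 (b = -(-1)*9/3 = -⅓*(-9) = 3)
Y(L) = -2 - 2*L (Y(L) = -8 + 2*(3 - L) = -8 + (6 - 2*L) = -2 - 2*L)
u(D) = 11/D²
g = 10 (g = 14 + (-2 - 2*(5 - 4)) = 14 + (-2 - 2*1) = 14 + (-2 - 2) = 14 - 4 = 10)
(g*u(-1))*(-132) = (10*(11/(-1)²))*(-132) = (10*(11*1))*(-132) = (10*11)*(-132) = 110*(-132) = -14520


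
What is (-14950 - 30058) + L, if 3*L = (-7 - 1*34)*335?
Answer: -148759/3 ≈ -49586.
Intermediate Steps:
L = -13735/3 (L = ((-7 - 1*34)*335)/3 = ((-7 - 34)*335)/3 = (-41*335)/3 = (1/3)*(-13735) = -13735/3 ≈ -4578.3)
(-14950 - 30058) + L = (-14950 - 30058) - 13735/3 = -45008 - 13735/3 = -148759/3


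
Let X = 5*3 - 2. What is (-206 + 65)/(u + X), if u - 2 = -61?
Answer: 141/46 ≈ 3.0652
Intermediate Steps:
u = -59 (u = 2 - 61 = -59)
X = 13 (X = 15 - 2 = 13)
(-206 + 65)/(u + X) = (-206 + 65)/(-59 + 13) = -141/(-46) = -141*(-1/46) = 141/46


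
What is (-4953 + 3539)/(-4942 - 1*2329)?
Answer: 1414/7271 ≈ 0.19447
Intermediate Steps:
(-4953 + 3539)/(-4942 - 1*2329) = -1414/(-4942 - 2329) = -1414/(-7271) = -1414*(-1/7271) = 1414/7271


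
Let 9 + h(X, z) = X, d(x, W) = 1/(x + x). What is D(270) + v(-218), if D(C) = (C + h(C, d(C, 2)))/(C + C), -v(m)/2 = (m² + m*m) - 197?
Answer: -11382061/60 ≈ -1.8970e+5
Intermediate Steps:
d(x, W) = 1/(2*x)
h(X, z) = -9 + X
v(m) = 394 - 4*m² (v(m) = -2*((m² + m*m) - 197) = -2*((m² + m²) - 197) = -2*(2*m² - 197) = -2*(-197 + 2*m²) = 394 - 4*m²)
D(C) = (-9 + 2*C)/(2*C) (D(C) = (C + (-9 + C))/(C + C) = (-9 + 2*C)/((2*C)) = (-9 + 2*C)*(1/(2*C)) = (-9 + 2*C)/(2*C))
D(270) + v(-218) = (-9/2 + 270)/270 + (394 - 4*(-218)²) = (1/270)*(531/2) + (394 - 4*47524) = 59/60 + (394 - 190096) = 59/60 - 189702 = -11382061/60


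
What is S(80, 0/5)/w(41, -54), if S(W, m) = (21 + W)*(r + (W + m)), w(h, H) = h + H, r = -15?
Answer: -505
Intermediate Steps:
w(h, H) = H + h
S(W, m) = (21 + W)*(-15 + W + m) (S(W, m) = (21 + W)*(-15 + (W + m)) = (21 + W)*(-15 + W + m))
S(80, 0/5)/w(41, -54) = (-315 + 80**2 + 6*80 + 21*(0/5) + 80*(0/5))/(-54 + 41) = (-315 + 6400 + 480 + 21*((1/5)*0) + 80*((1/5)*0))/(-13) = (-315 + 6400 + 480 + 21*0 + 80*0)*(-1/13) = (-315 + 6400 + 480 + 0 + 0)*(-1/13) = 6565*(-1/13) = -505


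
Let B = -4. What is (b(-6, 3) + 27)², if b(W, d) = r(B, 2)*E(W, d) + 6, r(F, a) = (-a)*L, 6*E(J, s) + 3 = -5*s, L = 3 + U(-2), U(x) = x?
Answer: 1521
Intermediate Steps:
L = 1 (L = 3 - 2 = 1)
E(J, s) = -½ - 5*s/6 (E(J, s) = -½ + (-5*s)/6 = -½ - 5*s/6)
r(F, a) = -a (r(F, a) = -a*1 = -a)
b(W, d) = 7 + 5*d/3 (b(W, d) = (-1*2)*(-½ - 5*d/6) + 6 = -2*(-½ - 5*d/6) + 6 = (1 + 5*d/3) + 6 = 7 + 5*d/3)
(b(-6, 3) + 27)² = ((7 + (5/3)*3) + 27)² = ((7 + 5) + 27)² = (12 + 27)² = 39² = 1521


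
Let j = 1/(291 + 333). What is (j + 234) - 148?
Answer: 53665/624 ≈ 86.002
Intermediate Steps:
j = 1/624 ≈ 0.0016026
(j + 234) - 148 = (1/624 + 234) - 148 = 146017/624 - 148 = 53665/624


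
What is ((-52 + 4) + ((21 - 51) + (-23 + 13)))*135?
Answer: -11880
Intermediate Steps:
((-52 + 4) + ((21 - 51) + (-23 + 13)))*135 = (-48 + (-30 - 10))*135 = (-48 - 40)*135 = -88*135 = -11880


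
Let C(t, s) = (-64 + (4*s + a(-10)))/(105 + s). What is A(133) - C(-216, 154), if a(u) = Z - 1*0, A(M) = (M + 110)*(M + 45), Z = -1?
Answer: 11202235/259 ≈ 43252.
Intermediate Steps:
A(M) = (45 + M)*(110 + M) (A(M) = (110 + M)*(45 + M) = (45 + M)*(110 + M))
a(u) = -1 (a(u) = -1 - 1*0 = -1 + 0 = -1)
C(t, s) = (-65 + 4*s)/(105 + s) (C(t, s) = (-64 + (4*s - 1))/(105 + s) = (-64 + (-1 + 4*s))/(105 + s) = (-65 + 4*s)/(105 + s))
A(133) - C(-216, 154) = (4950 + 133² + 155*133) - (-65 + 4*154)/(105 + 154) = (4950 + 17689 + 20615) - (-65 + 616)/259 = 43254 - 551/259 = 11202235/259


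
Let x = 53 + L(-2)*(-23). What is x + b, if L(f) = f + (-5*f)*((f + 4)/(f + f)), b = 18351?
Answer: 18565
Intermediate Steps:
L(f) = -10 - 3*f/2 (L(f) = f + (-5*f)*((4 + f)/((2*f))) = f + (-5*f)*((4 + f)*(1/(2*f))) = f + (-5*f)*((4 + f)/(2*f)) = f + (-10 - 5*f/2) = -10 - 3*f/2)
x = 214 (x = 53 + (-10 - 3/2*(-2))*(-23) = 53 + (-10 + 3)*(-23) = 53 - 7*(-23) = 53 + 161 = 214)
x + b = 214 + 18351 = 18565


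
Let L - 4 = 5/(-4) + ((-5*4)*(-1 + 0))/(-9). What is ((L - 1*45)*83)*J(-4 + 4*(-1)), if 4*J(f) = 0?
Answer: 0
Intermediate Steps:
J(f) = 0 (J(f) = (¼)*0 = 0)
L = 19/36 (L = 4 + (5/(-4) + ((-5*4)*(-1 + 0))/(-9)) = 4 + (5*(-¼) - 20*(-1)*(-⅑)) = 4 + (-5/4 + 20*(-⅑)) = 4 + (-5/4 - 20/9) = 4 - 125/36 = 19/36 ≈ 0.52778)
((L - 1*45)*83)*J(-4 + 4*(-1)) = ((19/36 - 1*45)*83)*0 = ((19/36 - 45)*83)*0 = -1601/36*83*0 = -132883/36*0 = 0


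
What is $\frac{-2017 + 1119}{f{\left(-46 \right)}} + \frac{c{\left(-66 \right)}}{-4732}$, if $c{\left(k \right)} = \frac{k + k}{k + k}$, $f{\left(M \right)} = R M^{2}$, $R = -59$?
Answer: $\frac{1031123}{147690452} \approx 0.0069816$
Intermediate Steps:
$f{\left(M \right)} = - 59 M^{2}$
$c{\left(k \right)} = 1$ ($c{\left(k \right)} = \frac{2 k}{2 k} = 2 k \frac{1}{2 k} = 1$)
$\frac{-2017 + 1119}{f{\left(-46 \right)}} + \frac{c{\left(-66 \right)}}{-4732} = \frac{-2017 + 1119}{\left(-59\right) \left(-46\right)^{2}} + 1 \frac{1}{-4732} = - \frac{898}{\left(-59\right) 2116} + 1 \left(- \frac{1}{4732}\right) = - \frac{898}{-124844} - \frac{1}{4732} = \left(-898\right) \left(- \frac{1}{124844}\right) - \frac{1}{4732} = \frac{449}{62422} - \frac{1}{4732} = \frac{1031123}{147690452}$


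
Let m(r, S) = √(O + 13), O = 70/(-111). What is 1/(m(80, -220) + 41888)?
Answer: 4649568/194761103011 - √152403/194761103011 ≈ 2.3871e-5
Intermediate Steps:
O = -70/111 (O = 70*(-1/111) = -70/111 ≈ -0.63063)
m(r, S) = √152403/111 (m(r, S) = √(-70/111 + 13) = √(1373/111) = √152403/111)
1/(m(80, -220) + 41888) = 1/(√152403/111 + 41888) = 1/(41888 + √152403/111)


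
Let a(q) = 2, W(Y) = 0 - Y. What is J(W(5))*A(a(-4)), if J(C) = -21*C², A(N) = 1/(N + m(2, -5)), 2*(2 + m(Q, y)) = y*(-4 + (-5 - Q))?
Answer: -210/11 ≈ -19.091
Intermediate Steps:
W(Y) = -Y
m(Q, y) = -2 + y*(-9 - Q)/2 (m(Q, y) = -2 + (y*(-4 + (-5 - Q)))/2 = -2 + (y*(-9 - Q))/2 = -2 + y*(-9 - Q)/2)
A(N) = 1/(51/2 + N) (A(N) = 1/(N + (-2 - 9/2*(-5) - ½*2*(-5))) = 1/(N + (-2 + 45/2 + 5)) = 1/(N + 51/2) = 1/(51/2 + N))
J(W(5))*A(a(-4)) = (-21*(-1*5)²)*(2/(51 + 2*2)) = (-21*(-5)²)*(2/(51 + 4)) = (-21*25)*(2/55) = -1050/55 = -525*2/55 = -210/11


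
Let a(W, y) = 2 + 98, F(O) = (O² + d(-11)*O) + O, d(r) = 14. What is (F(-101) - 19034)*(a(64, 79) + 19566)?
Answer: -203503768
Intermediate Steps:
F(O) = O² + 15*O (F(O) = (O² + 14*O) + O = O² + 15*O)
a(W, y) = 100
(F(-101) - 19034)*(a(64, 79) + 19566) = (-101*(15 - 101) - 19034)*(100 + 19566) = (-101*(-86) - 19034)*19666 = (8686 - 19034)*19666 = -10348*19666 = -203503768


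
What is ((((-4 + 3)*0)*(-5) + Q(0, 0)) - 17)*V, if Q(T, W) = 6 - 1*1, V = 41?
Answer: -492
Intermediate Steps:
Q(T, W) = 5 (Q(T, W) = 6 - 1 = 5)
((((-4 + 3)*0)*(-5) + Q(0, 0)) - 17)*V = ((((-4 + 3)*0)*(-5) + 5) - 17)*41 = ((-1*0*(-5) + 5) - 17)*41 = ((0*(-5) + 5) - 17)*41 = ((0 + 5) - 17)*41 = (5 - 17)*41 = -12*41 = -492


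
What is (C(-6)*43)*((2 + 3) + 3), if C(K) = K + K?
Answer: -4128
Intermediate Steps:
C(K) = 2*K
(C(-6)*43)*((2 + 3) + 3) = ((2*(-6))*43)*((2 + 3) + 3) = (-12*43)*(5 + 3) = -516*8 = -4128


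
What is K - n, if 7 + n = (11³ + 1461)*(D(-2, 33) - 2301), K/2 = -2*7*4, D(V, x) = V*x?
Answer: 6608559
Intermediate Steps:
K = -112 (K = 2*(-2*7*4) = 2*(-14*4) = 2*(-56) = -112)
n = -6608671 (n = -7 + (11³ + 1461)*(-2*33 - 2301) = -7 + (1331 + 1461)*(-66 - 2301) = -7 + 2792*(-2367) = -7 - 6608664 = -6608671)
K - n = -112 - 1*(-6608671) = -112 + 6608671 = 6608559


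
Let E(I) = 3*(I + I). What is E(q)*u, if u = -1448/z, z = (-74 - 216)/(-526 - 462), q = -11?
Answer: 47210592/145 ≈ 3.2559e+5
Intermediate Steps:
z = 145/494 (z = -290/(-988) = -290*(-1/988) = 145/494 ≈ 0.29352)
u = -715312/145 (u = -1448/145/494 = -1448*494/145 = -715312/145 ≈ -4933.2)
E(I) = 6*I (E(I) = 3*(2*I) = 6*I)
E(q)*u = (6*(-11))*(-715312/145) = -66*(-715312/145) = 47210592/145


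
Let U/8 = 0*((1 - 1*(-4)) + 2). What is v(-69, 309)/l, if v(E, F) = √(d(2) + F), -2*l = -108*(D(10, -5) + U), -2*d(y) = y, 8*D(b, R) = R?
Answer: -8*√77/135 ≈ -0.52000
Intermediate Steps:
D(b, R) = R/8
d(y) = -y/2
U = 0 (U = 8*(0*((1 - 1*(-4)) + 2)) = 8*(0*((1 + 4) + 2)) = 8*(0*(5 + 2)) = 8*(0*7) = 8*0 = 0)
l = -135/4 (l = -(-54)*((⅛)*(-5) + 0) = -(-54)*(-5/8 + 0) = -(-54)*(-5)/8 = -½*135/2 = -135/4 ≈ -33.750)
v(E, F) = √(-1 + F) (v(E, F) = √(-½*2 + F) = √(-1 + F))
v(-69, 309)/l = √(-1 + 309)/(-135/4) = √308*(-4/135) = (2*√77)*(-4/135) = -8*√77/135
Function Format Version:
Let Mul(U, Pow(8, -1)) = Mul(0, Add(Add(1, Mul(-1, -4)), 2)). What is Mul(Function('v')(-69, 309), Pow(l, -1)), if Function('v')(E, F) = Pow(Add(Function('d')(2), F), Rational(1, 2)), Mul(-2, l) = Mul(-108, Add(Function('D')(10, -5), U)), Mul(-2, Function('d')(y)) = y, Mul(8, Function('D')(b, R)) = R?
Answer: Mul(Rational(-8, 135), Pow(77, Rational(1, 2))) ≈ -0.52000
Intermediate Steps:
Function('D')(b, R) = Mul(Rational(1, 8), R)
Function('d')(y) = Mul(Rational(-1, 2), y)
U = 0 (U = Mul(8, Mul(0, Add(Add(1, Mul(-1, -4)), 2))) = Mul(8, Mul(0, Add(Add(1, 4), 2))) = Mul(8, Mul(0, Add(5, 2))) = Mul(8, Mul(0, 7)) = Mul(8, 0) = 0)
l = Rational(-135, 4) (l = Mul(Rational(-1, 2), Mul(-108, Add(Mul(Rational(1, 8), -5), 0))) = Mul(Rational(-1, 2), Mul(-108, Add(Rational(-5, 8), 0))) = Mul(Rational(-1, 2), Mul(-108, Rational(-5, 8))) = Mul(Rational(-1, 2), Rational(135, 2)) = Rational(-135, 4) ≈ -33.750)
Function('v')(E, F) = Pow(Add(-1, F), Rational(1, 2)) (Function('v')(E, F) = Pow(Add(Mul(Rational(-1, 2), 2), F), Rational(1, 2)) = Pow(Add(-1, F), Rational(1, 2)))
Mul(Function('v')(-69, 309), Pow(l, -1)) = Mul(Pow(Add(-1, 309), Rational(1, 2)), Pow(Rational(-135, 4), -1)) = Mul(Pow(308, Rational(1, 2)), Rational(-4, 135)) = Mul(Mul(2, Pow(77, Rational(1, 2))), Rational(-4, 135)) = Mul(Rational(-8, 135), Pow(77, Rational(1, 2)))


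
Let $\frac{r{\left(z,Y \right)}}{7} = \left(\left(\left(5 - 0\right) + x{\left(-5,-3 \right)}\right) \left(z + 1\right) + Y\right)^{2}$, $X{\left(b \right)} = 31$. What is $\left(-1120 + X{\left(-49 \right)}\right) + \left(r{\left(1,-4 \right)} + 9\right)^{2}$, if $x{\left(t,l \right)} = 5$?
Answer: $3242512$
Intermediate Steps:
$r{\left(z,Y \right)} = 7 \left(10 + Y + 10 z\right)^{2}$ ($r{\left(z,Y \right)} = 7 \left(\left(\left(5 - 0\right) + 5\right) \left(z + 1\right) + Y\right)^{2} = 7 \left(\left(\left(5 + 0\right) + 5\right) \left(1 + z\right) + Y\right)^{2} = 7 \left(\left(5 + 5\right) \left(1 + z\right) + Y\right)^{2} = 7 \left(10 \left(1 + z\right) + Y\right)^{2} = 7 \left(\left(10 + 10 z\right) + Y\right)^{2} = 7 \left(10 + Y + 10 z\right)^{2}$)
$\left(-1120 + X{\left(-49 \right)}\right) + \left(r{\left(1,-4 \right)} + 9\right)^{2} = \left(-1120 + 31\right) + \left(7 \left(10 - 4 + 10 \cdot 1\right)^{2} + 9\right)^{2} = -1089 + \left(7 \left(10 - 4 + 10\right)^{2} + 9\right)^{2} = -1089 + \left(7 \cdot 16^{2} + 9\right)^{2} = -1089 + \left(7 \cdot 256 + 9\right)^{2} = -1089 + \left(1792 + 9\right)^{2} = -1089 + 1801^{2} = -1089 + 3243601 = 3242512$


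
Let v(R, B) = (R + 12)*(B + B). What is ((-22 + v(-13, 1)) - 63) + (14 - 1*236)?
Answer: -309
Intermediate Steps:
v(R, B) = 2*B*(12 + R) (v(R, B) = (12 + R)*(2*B) = 2*B*(12 + R))
((-22 + v(-13, 1)) - 63) + (14 - 1*236) = ((-22 + 2*1*(12 - 13)) - 63) + (14 - 1*236) = ((-22 + 2*1*(-1)) - 63) + (14 - 236) = ((-22 - 2) - 63) - 222 = (-24 - 63) - 222 = -87 - 222 = -309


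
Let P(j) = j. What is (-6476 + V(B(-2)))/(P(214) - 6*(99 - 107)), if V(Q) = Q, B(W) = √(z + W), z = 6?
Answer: -3237/131 ≈ -24.710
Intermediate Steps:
B(W) = √(6 + W)
(-6476 + V(B(-2)))/(P(214) - 6*(99 - 107)) = (-6476 + √(6 - 2))/(214 - 6*(99 - 107)) = (-6476 + √4)/(214 - 6*(-8)) = (-6476 + 2)/(214 + 48) = -6474/262 = -6474*1/262 = -3237/131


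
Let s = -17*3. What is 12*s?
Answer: -612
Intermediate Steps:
s = -51
12*s = 12*(-51) = -612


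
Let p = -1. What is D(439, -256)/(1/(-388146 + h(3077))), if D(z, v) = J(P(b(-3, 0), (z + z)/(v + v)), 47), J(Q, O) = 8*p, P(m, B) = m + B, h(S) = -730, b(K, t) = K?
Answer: 3111008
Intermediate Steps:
P(m, B) = B + m
J(Q, O) = -8 (J(Q, O) = 8*(-1) = -8)
D(z, v) = -8
D(439, -256)/(1/(-388146 + h(3077))) = -8/(1/(-388146 - 730)) = -8/(1/(-388876)) = -8/(-1/388876) = -8*(-388876) = 3111008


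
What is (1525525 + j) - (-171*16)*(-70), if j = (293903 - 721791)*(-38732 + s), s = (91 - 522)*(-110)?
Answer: -3711878059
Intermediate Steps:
s = 47410 (s = -431*(-110) = 47410)
j = -3713212064 (j = (293903 - 721791)*(-38732 + 47410) = -427888*8678 = -3713212064)
(1525525 + j) - (-171*16)*(-70) = (1525525 - 3713212064) - (-171*16)*(-70) = -3711686539 - (-2736)*(-70) = -3711686539 - 1*191520 = -3711686539 - 191520 = -3711878059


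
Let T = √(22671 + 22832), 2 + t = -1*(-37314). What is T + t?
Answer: 37312 + √45503 ≈ 37525.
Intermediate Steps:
t = 37312 (t = -2 - 1*(-37314) = -2 + 37314 = 37312)
T = √45503 ≈ 213.31
T + t = √45503 + 37312 = 37312 + √45503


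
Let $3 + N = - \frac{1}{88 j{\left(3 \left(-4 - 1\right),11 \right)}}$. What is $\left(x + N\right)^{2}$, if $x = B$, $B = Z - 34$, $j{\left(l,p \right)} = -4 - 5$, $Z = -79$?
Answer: $\frac{8440280641}{627264} \approx 13456.0$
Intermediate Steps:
$j{\left(l,p \right)} = -9$ ($j{\left(l,p \right)} = -4 - 5 = -9$)
$B = -113$ ($B = -79 - 34 = -113$)
$x = -113$
$N = - \frac{2375}{792}$ ($N = -3 - \frac{1}{88 \left(-9\right)} = -3 - \frac{1}{88} \left(- \frac{1}{9}\right) = -3 - - \frac{1}{792} = -3 + \frac{1}{792} = - \frac{2375}{792} \approx -2.9987$)
$\left(x + N\right)^{2} = \left(-113 - \frac{2375}{792}\right)^{2} = \left(- \frac{91871}{792}\right)^{2} = \frac{8440280641}{627264}$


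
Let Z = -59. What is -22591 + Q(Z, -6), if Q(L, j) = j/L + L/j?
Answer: -7993697/354 ≈ -22581.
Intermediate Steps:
Q(L, j) = L/j + j/L
-22591 + Q(Z, -6) = -22591 + (-59/(-6) - 6/(-59)) = -22591 + (-59*(-⅙) - 6*(-1/59)) = -22591 + (59/6 + 6/59) = -22591 + 3517/354 = -7993697/354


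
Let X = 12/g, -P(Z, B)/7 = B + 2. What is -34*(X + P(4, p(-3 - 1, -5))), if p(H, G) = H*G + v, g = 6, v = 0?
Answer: 5168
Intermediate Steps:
p(H, G) = G*H (p(H, G) = H*G + 0 = G*H + 0 = G*H)
P(Z, B) = -14 - 7*B (P(Z, B) = -7*(B + 2) = -7*(2 + B) = -14 - 7*B)
X = 2 (X = 12/6 = 12*(⅙) = 2)
-34*(X + P(4, p(-3 - 1, -5))) = -34*(2 + (-14 - (-35)*(-3 - 1))) = -34*(2 + (-14 - (-35)*(-4))) = -34*(2 + (-14 - 7*20)) = -34*(2 + (-14 - 140)) = -34*(2 - 154) = -34*(-152) = 5168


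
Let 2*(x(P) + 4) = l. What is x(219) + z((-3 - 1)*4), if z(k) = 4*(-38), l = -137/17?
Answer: -5441/34 ≈ -160.03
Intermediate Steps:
l = -137/17 (l = -137*1/17 = -137/17 ≈ -8.0588)
x(P) = -273/34 (x(P) = -4 + (1/2)*(-137/17) = -4 - 137/34 = -273/34)
z(k) = -152
x(219) + z((-3 - 1)*4) = -273/34 - 152 = -5441/34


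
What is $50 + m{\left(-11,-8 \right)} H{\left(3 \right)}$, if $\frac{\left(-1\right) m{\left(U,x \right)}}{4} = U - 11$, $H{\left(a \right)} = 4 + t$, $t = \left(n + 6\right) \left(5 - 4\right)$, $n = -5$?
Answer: $490$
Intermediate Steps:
$t = 1$ ($t = \left(-5 + 6\right) \left(5 - 4\right) = 1 \cdot 1 = 1$)
$H{\left(a \right)} = 5$ ($H{\left(a \right)} = 4 + 1 = 5$)
$m{\left(U,x \right)} = 44 - 4 U$ ($m{\left(U,x \right)} = - 4 \left(U - 11\right) = - 4 \left(-11 + U\right) = 44 - 4 U$)
$50 + m{\left(-11,-8 \right)} H{\left(3 \right)} = 50 + \left(44 - -44\right) 5 = 50 + \left(44 + 44\right) 5 = 50 + 88 \cdot 5 = 50 + 440 = 490$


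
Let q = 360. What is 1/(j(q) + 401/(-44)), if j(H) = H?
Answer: 44/15439 ≈ 0.0028499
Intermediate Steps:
1/(j(q) + 401/(-44)) = 1/(360 + 401/(-44)) = 1/(360 + 401*(-1/44)) = 1/(360 - 401/44) = 1/(15439/44) = 44/15439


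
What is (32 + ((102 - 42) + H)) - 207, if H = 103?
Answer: -12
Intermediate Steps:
(32 + ((102 - 42) + H)) - 207 = (32 + ((102 - 42) + 103)) - 207 = (32 + (60 + 103)) - 207 = (32 + 163) - 207 = 195 - 207 = -12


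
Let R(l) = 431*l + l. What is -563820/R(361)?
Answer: -46985/12996 ≈ -3.6153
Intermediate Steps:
R(l) = 432*l
-563820/R(361) = -563820/(432*361) = -563820/155952 = -563820*1/155952 = -46985/12996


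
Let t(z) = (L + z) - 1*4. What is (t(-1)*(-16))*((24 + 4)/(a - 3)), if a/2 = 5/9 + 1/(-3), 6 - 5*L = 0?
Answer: -76608/115 ≈ -666.16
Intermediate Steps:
L = 6/5 (L = 6/5 - ⅕*0 = 6/5 + 0 = 6/5 ≈ 1.2000)
a = 4/9 (a = 2*(5/9 + 1/(-3)) = 2*(5*(⅑) + 1*(-⅓)) = 2*(5/9 - ⅓) = 2*(2/9) = 4/9 ≈ 0.44444)
t(z) = -14/5 + z (t(z) = (6/5 + z) - 1*4 = (6/5 + z) - 4 = -14/5 + z)
(t(-1)*(-16))*((24 + 4)/(a - 3)) = ((-14/5 - 1)*(-16))*((24 + 4)/(4/9 - 3)) = (-19/5*(-16))*(28/(-23/9)) = 304*(28*(-9/23))/5 = (304/5)*(-252/23) = -76608/115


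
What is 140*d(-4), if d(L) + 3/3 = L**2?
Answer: 2100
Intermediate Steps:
d(L) = -1 + L**2
140*d(-4) = 140*(-1 + (-4)**2) = 140*(-1 + 16) = 140*15 = 2100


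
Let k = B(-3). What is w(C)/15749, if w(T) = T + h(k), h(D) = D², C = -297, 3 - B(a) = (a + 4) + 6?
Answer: -281/15749 ≈ -0.017842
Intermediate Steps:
B(a) = -7 - a (B(a) = 3 - ((a + 4) + 6) = 3 - ((4 + a) + 6) = 3 - (10 + a) = 3 + (-10 - a) = -7 - a)
k = -4 (k = -7 - 1*(-3) = -7 + 3 = -4)
w(T) = 16 + T (w(T) = T + (-4)² = T + 16 = 16 + T)
w(C)/15749 = (16 - 297)/15749 = -281*1/15749 = -281/15749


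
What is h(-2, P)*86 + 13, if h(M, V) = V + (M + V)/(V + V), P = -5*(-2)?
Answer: 4537/5 ≈ 907.40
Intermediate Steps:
P = 10
h(M, V) = V + (M + V)/(2*V) (h(M, V) = V + (M + V)/((2*V)) = V + (M + V)*(1/(2*V)) = V + (M + V)/(2*V))
h(-2, P)*86 + 13 = (½ + 10 + (½)*(-2)/10)*86 + 13 = (½ + 10 + (½)*(-2)*(⅒))*86 + 13 = (½ + 10 - ⅒)*86 + 13 = (52/5)*86 + 13 = 4472/5 + 13 = 4537/5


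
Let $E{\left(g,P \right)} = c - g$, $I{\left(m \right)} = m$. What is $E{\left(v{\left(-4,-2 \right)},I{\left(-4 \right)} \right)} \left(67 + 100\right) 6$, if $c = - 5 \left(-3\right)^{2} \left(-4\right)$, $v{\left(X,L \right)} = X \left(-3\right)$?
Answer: $168336$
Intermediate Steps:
$v{\left(X,L \right)} = - 3 X$
$c = 180$ ($c = \left(-5\right) 9 \left(-4\right) = \left(-45\right) \left(-4\right) = 180$)
$E{\left(g,P \right)} = 180 - g$
$E{\left(v{\left(-4,-2 \right)},I{\left(-4 \right)} \right)} \left(67 + 100\right) 6 = \left(180 - \left(-3\right) \left(-4\right)\right) \left(67 + 100\right) 6 = \left(180 - 12\right) 167 \cdot 6 = 168 \cdot 167 \cdot 6 = 28056 \cdot 6 = 168336$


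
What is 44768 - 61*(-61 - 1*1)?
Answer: 48550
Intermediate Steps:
44768 - 61*(-61 - 1*1) = 44768 - 61*(-61 - 1) = 44768 - 61*(-62) = 44768 - 1*(-3782) = 44768 + 3782 = 48550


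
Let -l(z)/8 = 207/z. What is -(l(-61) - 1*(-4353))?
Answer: -267189/61 ≈ -4380.1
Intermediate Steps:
l(z) = -1656/z
-(l(-61) - 1*(-4353)) = -(-1656/(-61) - 1*(-4353)) = -(-1656*(-1/61) + 4353) = -(1656/61 + 4353) = -1*267189/61 = -267189/61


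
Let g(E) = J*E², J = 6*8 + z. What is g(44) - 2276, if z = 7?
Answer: 104204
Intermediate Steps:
J = 55 (J = 6*8 + 7 = 48 + 7 = 55)
g(E) = 55*E²
g(44) - 2276 = 55*44² - 2276 = 55*1936 - 2276 = 106480 - 2276 = 104204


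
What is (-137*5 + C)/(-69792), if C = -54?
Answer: 739/69792 ≈ 0.010589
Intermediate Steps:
(-137*5 + C)/(-69792) = (-137*5 - 54)/(-69792) = (-685 - 54)*(-1/69792) = -739*(-1/69792) = 739/69792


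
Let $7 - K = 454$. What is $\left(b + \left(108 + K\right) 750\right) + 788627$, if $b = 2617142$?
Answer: $3151519$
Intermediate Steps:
$K = -447$ ($K = 7 - 454 = -447$)
$\left(b + \left(108 + K\right) 750\right) + 788627 = \left(2617142 + \left(108 - 447\right) 750\right) + 788627 = \left(2617142 - 254250\right) + 788627 = 2362892 + 788627 = 3151519$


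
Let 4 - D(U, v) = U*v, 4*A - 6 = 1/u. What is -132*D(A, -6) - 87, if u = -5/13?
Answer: -6441/5 ≈ -1288.2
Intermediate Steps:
u = -5/13 (u = -5*1/13 = -5/13 ≈ -0.38462)
A = 17/20 (A = 3/2 + 1/(4*(-5/13)) = 3/2 + (¼)*(-13/5) = 3/2 - 13/20 = 17/20 ≈ 0.85000)
D(U, v) = 4 - U*v
-132*D(A, -6) - 87 = -132*(4 - 1*17/20*(-6)) - 87 = -132*(4 + 51/10) - 87 = -132*91/10 - 87 = -6006/5 - 87 = -6441/5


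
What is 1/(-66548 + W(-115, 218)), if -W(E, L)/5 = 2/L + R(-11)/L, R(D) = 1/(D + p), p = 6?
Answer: -218/14507473 ≈ -1.5027e-5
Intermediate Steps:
R(D) = 1/(6 + D) (R(D) = 1/(D + 6) = 1/(6 + D))
W(E, L) = -9/L (W(E, L) = -5*(2/L + 1/((6 - 11)*L)) = -5*(2/L + 1/((-5)*L)) = -5*(2/L - 1/(5*L)) = -9/L)
1/(-66548 + W(-115, 218)) = 1/(-66548 - 9/218) = 1/(-14507473/218) = -218/14507473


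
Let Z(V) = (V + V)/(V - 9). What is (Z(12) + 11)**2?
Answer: 361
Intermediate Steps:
Z(V) = 2*V/(-9 + V) (Z(V) = (2*V)/(-9 + V) = 2*V/(-9 + V))
(Z(12) + 11)**2 = (2*12/(-9 + 12) + 11)**2 = (2*12/3 + 11)**2 = (2*12*(1/3) + 11)**2 = (8 + 11)**2 = 19**2 = 361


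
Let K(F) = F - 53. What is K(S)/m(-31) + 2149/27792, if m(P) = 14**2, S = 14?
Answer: -165671/1361808 ≈ -0.12166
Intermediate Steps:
K(F) = -53 + F
m(P) = 196
K(S)/m(-31) + 2149/27792 = (-53 + 14)/196 + 2149/27792 = -39*1/196 + 2149*(1/27792) = -39/196 + 2149/27792 = -165671/1361808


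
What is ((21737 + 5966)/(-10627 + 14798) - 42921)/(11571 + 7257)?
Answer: -44748947/19632897 ≈ -2.2793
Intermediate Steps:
((21737 + 5966)/(-10627 + 14798) - 42921)/(11571 + 7257) = (27703/4171 - 42921)/18828 = (27703*(1/4171) - 42921)*(1/18828) = (27703/4171 - 42921)*(1/18828) = -178995788/4171*1/18828 = -44748947/19632897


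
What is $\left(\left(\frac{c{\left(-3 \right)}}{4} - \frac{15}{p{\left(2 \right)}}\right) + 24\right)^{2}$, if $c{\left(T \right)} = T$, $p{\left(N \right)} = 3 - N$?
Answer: $\frac{1089}{16} \approx 68.063$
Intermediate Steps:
$\left(\left(\frac{c{\left(-3 \right)}}{4} - \frac{15}{p{\left(2 \right)}}\right) + 24\right)^{2} = \left(\left(- \frac{3}{4} - \frac{15}{3 - 2}\right) + 24\right)^{2} = \left(\left(\left(-3\right) \frac{1}{4} - \frac{15}{3 - 2}\right) + 24\right)^{2} = \left(\left(- \frac{3}{4} - \frac{15}{1}\right) + 24\right)^{2} = \left(\left(- \frac{3}{4} - 15\right) + 24\right)^{2} = \left(- \frac{63}{4} + 24\right)^{2} = \left(\frac{33}{4}\right)^{2} = \frac{1089}{16}$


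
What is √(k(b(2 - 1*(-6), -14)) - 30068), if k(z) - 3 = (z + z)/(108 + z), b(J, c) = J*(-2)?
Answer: I*√15904569/23 ≈ 173.39*I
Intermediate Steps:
b(J, c) = -2*J
k(z) = 3 + 2*z/(108 + z) (k(z) = 3 + (z + z)/(108 + z) = 3 + (2*z)/(108 + z) = 3 + 2*z/(108 + z))
√(k(b(2 - 1*(-6), -14)) - 30068) = √((324 + 5*(-2*(2 - 1*(-6))))/(108 - 2*(2 - 1*(-6))) - 30068) = √((324 + 5*(-2*(2 + 6)))/(108 - 2*(2 + 6)) - 30068) = √((324 + 5*(-2*8))/(108 - 2*8) - 30068) = √((324 + 5*(-16))/(108 - 16) - 30068) = √((324 - 80)/92 - 30068) = √((1/92)*244 - 30068) = √(61/23 - 30068) = √(-691503/23) = I*√15904569/23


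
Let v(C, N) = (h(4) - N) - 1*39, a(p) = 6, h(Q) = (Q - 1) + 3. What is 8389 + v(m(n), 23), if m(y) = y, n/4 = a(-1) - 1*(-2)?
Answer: 8333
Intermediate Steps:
h(Q) = 2 + Q (h(Q) = (-1 + Q) + 3 = 2 + Q)
n = 32 (n = 4*(6 - 1*(-2)) = 4*(6 + 2) = 4*8 = 32)
v(C, N) = -33 - N (v(C, N) = ((2 + 4) - N) - 1*39 = (6 - N) - 39 = -33 - N)
8389 + v(m(n), 23) = 8389 + (-33 - 1*23) = 8389 + (-33 - 23) = 8389 - 56 = 8333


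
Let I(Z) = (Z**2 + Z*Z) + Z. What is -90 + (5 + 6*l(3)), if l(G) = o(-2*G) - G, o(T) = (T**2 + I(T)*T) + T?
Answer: -2299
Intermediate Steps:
I(Z) = Z + 2*Z**2 (I(Z) = (Z**2 + Z**2) + Z = 2*Z**2 + Z = Z + 2*Z**2)
o(T) = T + T**2 + T**2*(1 + 2*T) (o(T) = (T**2 + (T*(1 + 2*T))*T) + T = (T**2 + T**2*(1 + 2*T)) + T = T + T**2 + T**2*(1 + 2*T))
l(G) = -G - 2*G*(1 - 2*G - 2*G*(1 - 4*G)) (l(G) = (-2*G)*(1 - 2*G + (-2*G)*(1 + 2*(-2*G))) - G = (-2*G)*(1 - 2*G + (-2*G)*(1 - 4*G)) - G = (-2*G)*(1 - 2*G - 2*G*(1 - 4*G)) - G = -2*G*(1 - 2*G - 2*G*(1 - 4*G)) - G = -G - 2*G*(1 - 2*G - 2*G*(1 - 4*G)))
-90 + (5 + 6*l(3)) = -90 + (5 + 6*(3*(-3 - 16*3**2 + 8*3))) = -90 + (5 + 6*(3*(-3 - 16*9 + 24))) = -90 + (5 + 6*(3*(-3 - 144 + 24))) = -90 + (5 + 6*(3*(-123))) = -90 + (5 + 6*(-369)) = -90 + (5 - 2214) = -90 - 2209 = -2299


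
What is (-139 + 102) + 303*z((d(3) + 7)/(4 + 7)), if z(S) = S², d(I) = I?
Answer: 25823/121 ≈ 213.41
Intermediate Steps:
(-139 + 102) + 303*z((d(3) + 7)/(4 + 7)) = (-139 + 102) + 303*((3 + 7)/(4 + 7))² = -37 + 303*(10/11)² = -37 + 303*(100/121) = -37 + 30300/121 = 25823/121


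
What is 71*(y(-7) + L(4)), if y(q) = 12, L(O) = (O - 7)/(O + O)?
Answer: 6603/8 ≈ 825.38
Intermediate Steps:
L(O) = (-7 + O)/(2*O) (L(O) = (-7 + O)/((2*O)) = (-7 + O)*(1/(2*O)) = (-7 + O)/(2*O))
71*(y(-7) + L(4)) = 71*(12 + (1/2)*(-7 + 4)/4) = 71*(12 + (1/2)*(1/4)*(-3)) = 71*(12 - 3/8) = 71*(93/8) = 6603/8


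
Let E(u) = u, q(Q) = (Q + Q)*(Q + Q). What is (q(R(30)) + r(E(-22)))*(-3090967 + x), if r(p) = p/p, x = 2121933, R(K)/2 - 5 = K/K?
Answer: -559132618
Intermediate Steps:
R(K) = 12 (R(K) = 10 + 2*(K/K) = 10 + 2*1 = 10 + 2 = 12)
q(Q) = 4*Q² (q(Q) = (2*Q)*(2*Q) = 4*Q²)
r(p) = 1
(q(R(30)) + r(E(-22)))*(-3090967 + x) = (4*12² + 1)*(-3090967 + 2121933) = (4*144 + 1)*(-969034) = (576 + 1)*(-969034) = 577*(-969034) = -559132618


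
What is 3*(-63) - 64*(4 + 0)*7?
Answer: -1981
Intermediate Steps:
3*(-63) - 64*(4 + 0)*7 = -189 - 256*7 = -189 - 64*28 = -189 - 1792 = -1981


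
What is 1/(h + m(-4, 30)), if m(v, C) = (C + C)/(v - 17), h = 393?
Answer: 7/2731 ≈ 0.0025632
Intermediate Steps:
m(v, C) = 2*C/(-17 + v) (m(v, C) = (2*C)/(-17 + v) = 2*C/(-17 + v))
1/(h + m(-4, 30)) = 1/(393 + 2*30/(-17 - 4)) = 1/(393 + 2*30/(-21)) = 1/(393 + 2*30*(-1/21)) = 1/(393 - 20/7) = 1/(2731/7) = 7/2731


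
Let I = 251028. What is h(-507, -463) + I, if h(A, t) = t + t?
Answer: 250102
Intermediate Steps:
h(A, t) = 2*t
h(-507, -463) + I = 2*(-463) + 251028 = -926 + 251028 = 250102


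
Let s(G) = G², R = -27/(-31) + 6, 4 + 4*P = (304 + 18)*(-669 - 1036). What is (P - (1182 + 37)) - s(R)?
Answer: -266234883/1922 ≈ -1.3852e+5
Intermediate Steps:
P = -274507/2 (P = -1 + ((304 + 18)*(-669 - 1036))/4 = -1 + (322*(-1705))/4 = -1 + (¼)*(-549010) = -1 - 274505/2 = -274507/2 ≈ -1.3725e+5)
R = 213/31 (R = -27*(-1/31) + 6 = 27/31 + 6 = 213/31 ≈ 6.8710)
(P - (1182 + 37)) - s(R) = (-274507/2 - (1182 + 37)) - (213/31)² = (-274507/2 - 1*1219) - 1*45369/961 = (-274507/2 - 1219) - 45369/961 = -276945/2 - 45369/961 = -266234883/1922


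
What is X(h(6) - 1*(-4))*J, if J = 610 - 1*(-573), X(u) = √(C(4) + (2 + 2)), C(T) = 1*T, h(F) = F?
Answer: 2366*√2 ≈ 3346.0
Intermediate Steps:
C(T) = T
X(u) = 2*√2 (X(u) = √(4 + (2 + 2)) = √(4 + 4) = √8 = 2*√2)
J = 1183 (J = 610 + 573 = 1183)
X(h(6) - 1*(-4))*J = (2*√2)*1183 = 2366*√2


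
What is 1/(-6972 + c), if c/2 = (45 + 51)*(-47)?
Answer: -1/15996 ≈ -6.2516e-5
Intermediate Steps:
c = -9024 (c = 2*((45 + 51)*(-47)) = 2*(96*(-47)) = 2*(-4512) = -9024)
1/(-6972 + c) = 1/(-6972 - 9024) = 1/(-15996) = -1/15996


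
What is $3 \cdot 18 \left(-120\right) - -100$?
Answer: $-6380$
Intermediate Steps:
$3 \cdot 18 \left(-120\right) - -100 = 54 \left(-120\right) + 100 = -6480 + 100 = -6380$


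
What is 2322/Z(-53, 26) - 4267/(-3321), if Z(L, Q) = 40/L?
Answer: -204265753/66420 ≈ -3075.4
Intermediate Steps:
2322/Z(-53, 26) - 4267/(-3321) = 2322/((40/(-53))) - 4267/(-3321) = 2322/((40*(-1/53))) - 4267*(-1/3321) = 2322/(-40/53) + 4267/3321 = 2322*(-53/40) + 4267/3321 = -61533/20 + 4267/3321 = -204265753/66420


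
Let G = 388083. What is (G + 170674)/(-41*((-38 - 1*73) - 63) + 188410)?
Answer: 558757/195544 ≈ 2.8574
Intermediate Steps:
(G + 170674)/(-41*((-38 - 1*73) - 63) + 188410) = (388083 + 170674)/(-41*((-38 - 1*73) - 63) + 188410) = 558757/(-41*((-38 - 73) - 63) + 188410) = 558757/(-41*(-111 - 63) + 188410) = 558757/(-41*(-174) + 188410) = 558757/(7134 + 188410) = 558757/195544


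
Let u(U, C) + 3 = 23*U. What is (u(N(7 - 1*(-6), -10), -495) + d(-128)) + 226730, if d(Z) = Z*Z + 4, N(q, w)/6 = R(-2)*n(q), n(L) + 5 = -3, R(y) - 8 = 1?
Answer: 233179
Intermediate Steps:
R(y) = 9 (R(y) = 8 + 1 = 9)
n(L) = -8 (n(L) = -5 - 3 = -8)
N(q, w) = -432 (N(q, w) = 6*(9*(-8)) = 6*(-72) = -432)
u(U, C) = -3 + 23*U
d(Z) = 4 + Z**2 (d(Z) = Z**2 + 4 = 4 + Z**2)
(u(N(7 - 1*(-6), -10), -495) + d(-128)) + 226730 = ((-3 + 23*(-432)) + (4 + (-128)**2)) + 226730 = ((-3 - 9936) + (4 + 16384)) + 226730 = (-9939 + 16388) + 226730 = 6449 + 226730 = 233179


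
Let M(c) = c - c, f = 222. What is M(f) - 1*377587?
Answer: -377587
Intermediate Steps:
M(c) = 0
M(f) - 1*377587 = 0 - 1*377587 = 0 - 377587 = -377587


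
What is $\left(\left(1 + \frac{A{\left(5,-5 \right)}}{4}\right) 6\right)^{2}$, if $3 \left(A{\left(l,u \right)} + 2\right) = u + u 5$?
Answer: $144$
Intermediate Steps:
$A{\left(l,u \right)} = -2 + 2 u$ ($A{\left(l,u \right)} = -2 + \frac{u + u 5}{3} = -2 + \frac{u + 5 u}{3} = -2 + \frac{6 u}{3} = -2 + 2 u$)
$\left(\left(1 + \frac{A{\left(5,-5 \right)}}{4}\right) 6\right)^{2} = \left(\left(1 + \frac{-2 + 2 \left(-5\right)}{4}\right) 6\right)^{2} = \left(\left(1 + \left(-2 - 10\right) \frac{1}{4}\right) 6\right)^{2} = \left(\left(1 - 3\right) 6\right)^{2} = \left(\left(-2\right) 6\right)^{2} = \left(-12\right)^{2} = 144$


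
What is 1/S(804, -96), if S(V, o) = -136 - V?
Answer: -1/940 ≈ -0.0010638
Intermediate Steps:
1/S(804, -96) = 1/(-136 - 1*804) = 1/(-136 - 804) = 1/(-940) = -1/940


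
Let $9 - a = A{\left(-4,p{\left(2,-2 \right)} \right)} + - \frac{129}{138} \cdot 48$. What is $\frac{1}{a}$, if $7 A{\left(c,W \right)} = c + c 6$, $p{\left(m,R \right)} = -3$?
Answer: $\frac{23}{1331} \approx 0.01728$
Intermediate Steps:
$A{\left(c,W \right)} = c$ ($A{\left(c,W \right)} = \frac{c + c 6}{7} = \frac{c + 6 c}{7} = \frac{7 c}{7} = c$)
$a = \frac{1331}{23}$ ($a = 9 - \left(-4 + - \frac{129}{138} \cdot 48\right) = 9 - \left(-4 + \left(-129\right) \frac{1}{138} \cdot 48\right) = 9 - \left(-4 - \frac{1032}{23}\right) = 9 - - \frac{1124}{23} = 9 + \frac{1124}{23} = \frac{1331}{23} \approx 57.87$)
$\frac{1}{a} = \frac{1}{\frac{1331}{23}} = \frac{23}{1331}$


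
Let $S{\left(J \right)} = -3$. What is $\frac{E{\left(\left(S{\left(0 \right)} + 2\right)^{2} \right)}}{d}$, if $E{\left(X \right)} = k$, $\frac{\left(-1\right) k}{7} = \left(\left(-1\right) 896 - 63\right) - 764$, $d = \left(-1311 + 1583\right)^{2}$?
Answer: $\frac{12061}{73984} \approx 0.16302$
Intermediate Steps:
$d = 73984$ ($d = 272^{2} = 73984$)
$k = 12061$ ($k = - 7 \left(\left(\left(-1\right) 896 - 63\right) - 764\right) = - 7 \left(\left(-896 - 63\right) - 764\right) = - 7 \left(-959 - 764\right) = \left(-7\right) \left(-1723\right) = 12061$)
$E{\left(X \right)} = 12061$
$\frac{E{\left(\left(S{\left(0 \right)} + 2\right)^{2} \right)}}{d} = \frac{12061}{73984}$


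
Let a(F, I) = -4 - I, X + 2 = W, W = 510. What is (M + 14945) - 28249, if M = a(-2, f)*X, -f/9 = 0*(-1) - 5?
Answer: -38196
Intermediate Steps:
f = 45 (f = -9*(0*(-1) - 5) = -9*(0 - 5) = -9*(-5) = 45)
X = 508 (X = -2 + 510 = 508)
M = -24892 (M = (-4 - 1*45)*508 = (-4 - 45)*508 = -49*508 = -24892)
(M + 14945) - 28249 = (-24892 + 14945) - 28249 = -9947 - 28249 = -38196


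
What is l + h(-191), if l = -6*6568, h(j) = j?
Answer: -39599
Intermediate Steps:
l = -39408
l + h(-191) = -39408 - 191 = -39599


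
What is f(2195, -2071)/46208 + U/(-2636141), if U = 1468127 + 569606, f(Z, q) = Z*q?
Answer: -635665681611/6411094912 ≈ -99.151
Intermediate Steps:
U = 2037733
f(2195, -2071)/46208 + U/(-2636141) = (2195*(-2071))/46208 + 2037733/(-2636141) = -4545845*1/46208 + 2037733*(-1/2636141) = -239255/2432 - 2037733/2636141 = -635665681611/6411094912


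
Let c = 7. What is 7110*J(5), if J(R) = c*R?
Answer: 248850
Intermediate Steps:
J(R) = 7*R
7110*J(5) = 7110*(7*5) = 7110*35 = 248850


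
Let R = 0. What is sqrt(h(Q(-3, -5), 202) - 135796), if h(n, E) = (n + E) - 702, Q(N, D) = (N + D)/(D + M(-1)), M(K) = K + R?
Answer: 2*I*sqrt(306663)/3 ≈ 369.18*I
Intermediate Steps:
M(K) = K (M(K) = K + 0 = K)
Q(N, D) = (D + N)/(-1 + D) (Q(N, D) = (N + D)/(D - 1) = (D + N)/(-1 + D))
h(n, E) = -702 + E + n (h(n, E) = (E + n) - 702 = -702 + E + n)
sqrt(h(Q(-3, -5), 202) - 135796) = sqrt((-702 + 202 + (-5 - 3)/(-1 - 5)) - 135796) = sqrt((-702 + 202 - 8/(-6)) - 135796) = sqrt((-702 + 202 - 1/6*(-8)) - 135796) = sqrt((-702 + 202 + 4/3) - 135796) = sqrt(-1496/3 - 135796) = sqrt(-408884/3) = 2*I*sqrt(306663)/3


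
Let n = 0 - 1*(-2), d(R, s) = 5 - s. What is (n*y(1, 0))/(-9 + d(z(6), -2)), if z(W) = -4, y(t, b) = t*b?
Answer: 0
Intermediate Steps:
y(t, b) = b*t
n = 2 (n = 0 + 2 = 2)
(n*y(1, 0))/(-9 + d(z(6), -2)) = (2*(0*1))/(-9 + (5 - 1*(-2))) = (2*0)/(-9 + (5 + 2)) = 0/(-9 + 7) = 0/(-2) = 0*(-½) = 0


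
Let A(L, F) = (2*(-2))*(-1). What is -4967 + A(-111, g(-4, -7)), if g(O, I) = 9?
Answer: -4963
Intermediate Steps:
A(L, F) = 4 (A(L, F) = -4*(-1) = 4)
-4967 + A(-111, g(-4, -7)) = -4967 + 4 = -4963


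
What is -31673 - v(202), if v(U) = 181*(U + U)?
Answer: -104797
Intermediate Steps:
v(U) = 362*U (v(U) = 181*(2*U) = 362*U)
-31673 - v(202) = -31673 - 362*202 = -31673 - 1*73124 = -31673 - 73124 = -104797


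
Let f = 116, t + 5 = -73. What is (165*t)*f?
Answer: -1492920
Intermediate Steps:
t = -78 (t = -5 - 73 = -78)
(165*t)*f = (165*(-78))*116 = -12870*116 = -1492920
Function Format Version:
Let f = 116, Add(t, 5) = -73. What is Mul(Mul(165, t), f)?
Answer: -1492920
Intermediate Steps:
t = -78 (t = Add(-5, -73) = -78)
Mul(Mul(165, t), f) = Mul(Mul(165, -78), 116) = Mul(-12870, 116) = -1492920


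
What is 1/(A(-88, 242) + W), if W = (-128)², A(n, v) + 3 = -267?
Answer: 1/16114 ≈ 6.2058e-5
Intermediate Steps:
A(n, v) = -270 (A(n, v) = -3 - 267 = -270)
W = 16384
1/(A(-88, 242) + W) = 1/(-270 + 16384) = 1/16114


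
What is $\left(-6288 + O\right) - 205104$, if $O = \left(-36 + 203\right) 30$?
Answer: $-206382$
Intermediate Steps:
$O = 5010$ ($O = 167 \cdot 30 = 5010$)
$\left(-6288 + O\right) - 205104 = \left(-6288 + 5010\right) - 205104 = -1278 - 205104 = -206382$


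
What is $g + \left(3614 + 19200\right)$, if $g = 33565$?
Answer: $56379$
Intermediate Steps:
$g + \left(3614 + 19200\right) = 33565 + \left(3614 + 19200\right) = 33565 + 22814 = 56379$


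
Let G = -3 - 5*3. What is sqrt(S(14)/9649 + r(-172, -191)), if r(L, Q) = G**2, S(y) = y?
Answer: sqrt(30165572210)/9649 ≈ 18.000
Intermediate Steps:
G = -18 (G = -3 - 15 = -18)
r(L, Q) = 324 (r(L, Q) = (-18)**2 = 324)
sqrt(S(14)/9649 + r(-172, -191)) = sqrt(14/9649 + 324) = sqrt(3126290/9649) = sqrt(30165572210)/9649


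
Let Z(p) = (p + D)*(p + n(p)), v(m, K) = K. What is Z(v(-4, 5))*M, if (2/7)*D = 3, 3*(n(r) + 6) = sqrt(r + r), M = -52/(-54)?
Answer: -403/27 + 403*sqrt(10)/81 ≈ 0.80738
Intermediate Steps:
M = 26/27 (M = -52*(-1/54) = 26/27 ≈ 0.96296)
n(r) = -6 + sqrt(2)*sqrt(r)/3 (n(r) = -6 + sqrt(r + r)/3 = -6 + sqrt(2*r)/3 = -6 + (sqrt(2)*sqrt(r))/3 = -6 + sqrt(2)*sqrt(r)/3)
D = 21/2 (D = (7/2)*3 = 21/2 ≈ 10.500)
Z(p) = (21/2 + p)*(-6 + p + sqrt(2)*sqrt(p)/3) (Z(p) = (p + 21/2)*(p + (-6 + sqrt(2)*sqrt(p)/3)) = (21/2 + p)*(-6 + p + sqrt(2)*sqrt(p)/3))
Z(v(-4, 5))*M = (-63 + 5**2 + (9/2)*5 + sqrt(2)*5**(3/2)/3 + 7*sqrt(2)*sqrt(5)/2)*(26/27) = (-63 + 25 + 45/2 + sqrt(2)*(5*sqrt(5))/3 + 7*sqrt(10)/2)*(26/27) = (-63 + 25 + 45/2 + 5*sqrt(10)/3 + 7*sqrt(10)/2)*(26/27) = (-31/2 + 31*sqrt(10)/6)*(26/27) = -403/27 + 403*sqrt(10)/81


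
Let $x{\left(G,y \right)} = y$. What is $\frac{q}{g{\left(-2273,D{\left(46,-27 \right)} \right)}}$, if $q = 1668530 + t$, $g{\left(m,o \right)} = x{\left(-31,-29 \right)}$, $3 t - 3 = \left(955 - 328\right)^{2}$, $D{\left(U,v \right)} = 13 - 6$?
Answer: $- \frac{1799574}{29} \approx -62054.0$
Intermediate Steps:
$D{\left(U,v \right)} = 7$
$t = 131044$ ($t = 1 + \frac{\left(955 - 328\right)^{2}}{3} = 1 + \frac{627^{2}}{3} = 1 + \frac{1}{3} \cdot 393129 = 1 + 131043 = 131044$)
$g{\left(m,o \right)} = -29$
$q = 1799574$ ($q = 1668530 + 131044 = 1799574$)
$\frac{q}{g{\left(-2273,D{\left(46,-27 \right)} \right)}} = \frac{1799574}{-29} = 1799574 \left(- \frac{1}{29}\right) = - \frac{1799574}{29}$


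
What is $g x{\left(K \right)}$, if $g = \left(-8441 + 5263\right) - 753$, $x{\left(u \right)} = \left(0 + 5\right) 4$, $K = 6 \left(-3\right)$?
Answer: $-78620$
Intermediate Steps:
$K = -18$
$x{\left(u \right)} = 20$ ($x{\left(u \right)} = 5 \cdot 4 = 20$)
$g = -3931$ ($g = -3178 - 753 = -3931$)
$g x{\left(K \right)} = \left(-3931\right) 20 = -78620$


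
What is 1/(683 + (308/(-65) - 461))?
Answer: 65/14122 ≈ 0.0046027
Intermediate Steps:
1/(683 + (308/(-65) - 461)) = 1/(683 + (308*(-1/65) - 461)) = 1/(683 + (-308/65 - 461)) = 1/(683 - 30273/65) = 1/(14122/65) = 65/14122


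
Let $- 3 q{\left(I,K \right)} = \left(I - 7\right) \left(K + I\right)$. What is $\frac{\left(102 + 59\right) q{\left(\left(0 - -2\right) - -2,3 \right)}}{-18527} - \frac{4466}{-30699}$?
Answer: $\frac{48143809}{568760373} \approx 0.084647$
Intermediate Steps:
$q{\left(I,K \right)} = - \frac{\left(-7 + I\right) \left(I + K\right)}{3}$ ($q{\left(I,K \right)} = - \frac{\left(I - 7\right) \left(K + I\right)}{3} = - \frac{\left(-7 + I\right) \left(I + K\right)}{3}$)
$\frac{\left(102 + 59\right) q{\left(\left(0 - -2\right) - -2,3 \right)}}{-18527} - \frac{4466}{-30699} = \frac{\left(102 + 59\right) \left(- \frac{\left(\left(0 - -2\right) - -2\right)^{2}}{3} + \frac{7 \left(\left(0 - -2\right) - -2\right)}{3} + \frac{7}{3} \cdot 3 - \frac{1}{3} \left(\left(0 - -2\right) - -2\right) 3\right)}{-18527} - \frac{4466}{-30699} = 161 \left(- \frac{\left(\left(0 + 2\right) + 2\right)^{2}}{3} + \frac{7 \left(\left(0 + 2\right) + 2\right)}{3} + 7 - \frac{1}{3} \left(\left(0 + 2\right) + 2\right) 3\right) \left(- \frac{1}{18527}\right) - - \frac{4466}{30699} = 161 \left(- \frac{\left(2 + 2\right)^{2}}{3} + \frac{7 \left(2 + 2\right)}{3} + 7 - \frac{1}{3} \left(2 + 2\right) 3\right) \left(- \frac{1}{18527}\right) + \frac{4466}{30699} = 161 \left(- \frac{4^{2}}{3} + \frac{7}{3} \cdot 4 + 7 - \frac{4}{3} \cdot 3\right) \left(- \frac{1}{18527}\right) + \frac{4466}{30699} = 161 \left(\left(- \frac{1}{3}\right) 16 + \frac{28}{3} + 7 - 4\right) \left(- \frac{1}{18527}\right) + \frac{4466}{30699} = 161 \left(- \frac{16}{3} + \frac{28}{3} + 7 - 4\right) \left(- \frac{1}{18527}\right) + \frac{4466}{30699} = 161 \cdot 7 \left(- \frac{1}{18527}\right) + \frac{4466}{30699} = 1127 \left(- \frac{1}{18527}\right) + \frac{4466}{30699} = - \frac{1127}{18527} + \frac{4466}{30699} = \frac{48143809}{568760373}$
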